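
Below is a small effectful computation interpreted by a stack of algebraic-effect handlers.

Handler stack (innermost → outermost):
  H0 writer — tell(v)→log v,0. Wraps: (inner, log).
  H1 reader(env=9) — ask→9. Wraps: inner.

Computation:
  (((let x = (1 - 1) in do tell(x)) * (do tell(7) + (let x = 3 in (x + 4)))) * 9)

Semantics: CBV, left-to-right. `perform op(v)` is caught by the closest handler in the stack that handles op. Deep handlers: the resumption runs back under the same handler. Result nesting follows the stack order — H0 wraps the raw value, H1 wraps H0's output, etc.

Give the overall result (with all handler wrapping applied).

Answer: (0, (0, 7))

Working:
tell(0) @ H0 ⇒ log+=0
tell(7) @ H0 ⇒ log+=7
H0 returns (0, (0, 7))
H1 returns (0, (0, 7))
= (0, (0, 7))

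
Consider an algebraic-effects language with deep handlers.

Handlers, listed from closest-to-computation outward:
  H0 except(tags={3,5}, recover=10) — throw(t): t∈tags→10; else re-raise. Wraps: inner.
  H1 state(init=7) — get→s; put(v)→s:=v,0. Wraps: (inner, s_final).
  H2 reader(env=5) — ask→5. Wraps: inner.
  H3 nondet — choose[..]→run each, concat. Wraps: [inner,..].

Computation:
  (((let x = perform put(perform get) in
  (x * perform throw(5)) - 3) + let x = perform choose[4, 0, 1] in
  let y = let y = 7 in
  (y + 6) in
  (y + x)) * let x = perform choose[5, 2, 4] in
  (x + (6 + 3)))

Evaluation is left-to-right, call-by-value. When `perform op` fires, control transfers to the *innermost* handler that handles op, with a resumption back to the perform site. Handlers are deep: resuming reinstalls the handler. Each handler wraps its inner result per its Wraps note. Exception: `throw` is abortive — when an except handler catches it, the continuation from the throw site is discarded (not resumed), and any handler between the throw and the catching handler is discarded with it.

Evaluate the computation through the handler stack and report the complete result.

Answer: [(10, 7)]

Working:
get @ H1 ⇒ 7
put(7) @ H1 ⇒ s:=7
throw(5) @ H0 caught ⇒ 10
H1 returns (10, 7)
H2 returns (10, 7)
H3 returns [(10, 7)]
= [(10, 7)]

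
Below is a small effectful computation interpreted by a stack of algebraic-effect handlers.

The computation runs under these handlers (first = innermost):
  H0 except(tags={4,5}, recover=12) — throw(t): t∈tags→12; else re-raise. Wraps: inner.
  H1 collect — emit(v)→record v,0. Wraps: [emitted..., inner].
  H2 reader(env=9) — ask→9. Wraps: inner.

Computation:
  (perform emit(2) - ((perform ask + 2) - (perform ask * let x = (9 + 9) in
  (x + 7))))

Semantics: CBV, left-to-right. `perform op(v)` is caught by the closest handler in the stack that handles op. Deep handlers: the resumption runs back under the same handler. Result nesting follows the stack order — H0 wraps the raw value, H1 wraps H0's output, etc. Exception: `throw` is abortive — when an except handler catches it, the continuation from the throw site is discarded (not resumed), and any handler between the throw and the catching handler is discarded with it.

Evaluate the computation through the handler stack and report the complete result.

Step-by-step:
emit(2) @ H1 ⇒ out+=2
ask @ H2 ⇒ 9
ask @ H2 ⇒ 9
H0 returns 214
H1 returns [2, 214]
H2 returns [2, 214]
= [2, 214]

Answer: [2, 214]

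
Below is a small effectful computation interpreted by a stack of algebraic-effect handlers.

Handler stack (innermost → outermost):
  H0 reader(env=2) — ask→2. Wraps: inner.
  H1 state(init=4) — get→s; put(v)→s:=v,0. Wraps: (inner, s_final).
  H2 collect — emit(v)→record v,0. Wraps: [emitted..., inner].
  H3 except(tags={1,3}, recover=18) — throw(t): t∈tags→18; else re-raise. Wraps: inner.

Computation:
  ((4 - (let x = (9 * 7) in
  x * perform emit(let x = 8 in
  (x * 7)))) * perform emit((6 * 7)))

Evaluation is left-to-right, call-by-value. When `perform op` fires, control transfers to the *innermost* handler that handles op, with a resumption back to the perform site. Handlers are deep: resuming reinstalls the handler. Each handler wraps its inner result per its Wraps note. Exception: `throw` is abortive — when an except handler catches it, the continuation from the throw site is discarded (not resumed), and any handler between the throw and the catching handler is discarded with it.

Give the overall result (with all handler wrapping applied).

Working:
emit(56) @ H2 ⇒ out+=56
emit(42) @ H2 ⇒ out+=42
H0 returns 0
H1 returns (0, 4)
H2 returns [56, 42, (0, 4)]
H3 returns [56, 42, (0, 4)]
= [56, 42, (0, 4)]

Answer: [56, 42, (0, 4)]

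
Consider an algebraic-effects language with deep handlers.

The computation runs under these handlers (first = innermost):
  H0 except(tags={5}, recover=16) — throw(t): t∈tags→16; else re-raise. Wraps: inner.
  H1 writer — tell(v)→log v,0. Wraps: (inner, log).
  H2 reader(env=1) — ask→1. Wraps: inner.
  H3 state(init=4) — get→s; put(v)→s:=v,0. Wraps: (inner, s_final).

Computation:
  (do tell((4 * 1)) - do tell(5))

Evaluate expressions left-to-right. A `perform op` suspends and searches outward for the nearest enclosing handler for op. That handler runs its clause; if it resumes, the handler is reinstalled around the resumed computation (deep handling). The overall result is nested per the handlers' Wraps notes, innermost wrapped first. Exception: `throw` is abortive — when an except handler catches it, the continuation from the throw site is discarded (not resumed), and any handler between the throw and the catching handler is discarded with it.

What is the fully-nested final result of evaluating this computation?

Answer: ((0, (4, 5)), 4)

Evaluation trace:
tell(4) @ H1 ⇒ log+=4
tell(5) @ H1 ⇒ log+=5
H0 returns 0
H1 returns (0, (4, 5))
H2 returns (0, (4, 5))
H3 returns ((0, (4, 5)), 4)
= ((0, (4, 5)), 4)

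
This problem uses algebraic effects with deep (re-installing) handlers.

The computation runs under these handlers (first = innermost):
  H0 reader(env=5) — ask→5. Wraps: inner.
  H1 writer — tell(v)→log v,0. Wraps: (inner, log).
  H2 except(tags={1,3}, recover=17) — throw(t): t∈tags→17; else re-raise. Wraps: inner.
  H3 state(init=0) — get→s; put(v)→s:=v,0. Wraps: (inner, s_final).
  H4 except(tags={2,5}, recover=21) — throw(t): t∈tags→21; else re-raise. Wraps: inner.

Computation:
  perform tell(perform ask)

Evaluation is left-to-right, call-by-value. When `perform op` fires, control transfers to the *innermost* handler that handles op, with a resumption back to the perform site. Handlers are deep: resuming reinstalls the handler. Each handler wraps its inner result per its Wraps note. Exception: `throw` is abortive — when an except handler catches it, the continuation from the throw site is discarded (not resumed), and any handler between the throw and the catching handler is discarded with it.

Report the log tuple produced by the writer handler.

Working:
ask @ H0 ⇒ 5
tell(5) @ H1 ⇒ log+=5
H0 returns 0
H1 returns (0, (5))
H2 returns (0, (5))
H3 returns ((0, (5)), 0)
H4 returns ((0, (5)), 0)
= ((0, (5)), 0)

Answer: (5)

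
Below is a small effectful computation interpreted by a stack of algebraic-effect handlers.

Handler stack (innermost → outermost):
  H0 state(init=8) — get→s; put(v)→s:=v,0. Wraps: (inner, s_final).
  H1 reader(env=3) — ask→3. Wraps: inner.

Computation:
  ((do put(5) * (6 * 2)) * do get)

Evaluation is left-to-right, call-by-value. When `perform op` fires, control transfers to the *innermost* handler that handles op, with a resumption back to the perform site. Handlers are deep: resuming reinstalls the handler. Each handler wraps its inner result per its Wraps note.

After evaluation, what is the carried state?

Evaluation trace:
put(5) @ H0 ⇒ s:=5
get @ H0 ⇒ 5
H0 returns (0, 5)
H1 returns (0, 5)
= (0, 5)

Answer: 5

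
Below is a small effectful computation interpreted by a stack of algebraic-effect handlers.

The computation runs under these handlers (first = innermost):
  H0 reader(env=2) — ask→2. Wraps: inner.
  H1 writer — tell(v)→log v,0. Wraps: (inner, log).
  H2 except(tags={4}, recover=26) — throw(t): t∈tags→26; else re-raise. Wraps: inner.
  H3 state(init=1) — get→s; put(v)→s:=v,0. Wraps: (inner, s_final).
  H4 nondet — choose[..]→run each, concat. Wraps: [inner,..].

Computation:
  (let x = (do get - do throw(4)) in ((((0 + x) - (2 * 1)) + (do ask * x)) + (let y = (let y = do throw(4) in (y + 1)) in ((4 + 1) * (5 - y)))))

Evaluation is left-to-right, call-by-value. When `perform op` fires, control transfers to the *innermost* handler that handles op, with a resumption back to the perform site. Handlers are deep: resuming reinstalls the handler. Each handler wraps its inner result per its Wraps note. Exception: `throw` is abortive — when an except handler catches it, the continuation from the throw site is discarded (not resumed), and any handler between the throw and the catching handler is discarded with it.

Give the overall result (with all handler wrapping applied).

Answer: [(26, 1)]

Step-by-step:
get @ H3 ⇒ 1
throw(4) @ H2 caught ⇒ 26
H3 returns (26, 1)
H4 returns [(26, 1)]
= [(26, 1)]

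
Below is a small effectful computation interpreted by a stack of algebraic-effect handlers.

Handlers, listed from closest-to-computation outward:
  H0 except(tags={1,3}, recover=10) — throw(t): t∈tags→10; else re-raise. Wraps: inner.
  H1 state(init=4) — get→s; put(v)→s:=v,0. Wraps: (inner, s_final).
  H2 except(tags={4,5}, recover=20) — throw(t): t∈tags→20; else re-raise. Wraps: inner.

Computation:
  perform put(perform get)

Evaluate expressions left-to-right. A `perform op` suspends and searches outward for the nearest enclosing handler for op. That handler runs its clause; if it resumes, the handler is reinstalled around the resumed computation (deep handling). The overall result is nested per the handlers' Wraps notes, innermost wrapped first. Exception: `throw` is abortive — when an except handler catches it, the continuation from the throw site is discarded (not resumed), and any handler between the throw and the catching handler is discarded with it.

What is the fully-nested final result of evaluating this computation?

Answer: (0, 4)

Working:
get @ H1 ⇒ 4
put(4) @ H1 ⇒ s:=4
H0 returns 0
H1 returns (0, 4)
H2 returns (0, 4)
= (0, 4)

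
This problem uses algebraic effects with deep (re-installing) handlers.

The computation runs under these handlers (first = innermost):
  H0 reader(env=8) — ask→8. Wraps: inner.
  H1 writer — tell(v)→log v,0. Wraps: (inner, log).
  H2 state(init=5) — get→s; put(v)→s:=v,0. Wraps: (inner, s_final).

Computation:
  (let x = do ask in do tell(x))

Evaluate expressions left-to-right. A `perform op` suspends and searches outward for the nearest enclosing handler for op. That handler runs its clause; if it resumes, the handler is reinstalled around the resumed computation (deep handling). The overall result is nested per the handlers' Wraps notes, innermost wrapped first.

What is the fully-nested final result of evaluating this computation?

Evaluation trace:
ask @ H0 ⇒ 8
tell(8) @ H1 ⇒ log+=8
H0 returns 0
H1 returns (0, (8))
H2 returns ((0, (8)), 5)
= ((0, (8)), 5)

Answer: ((0, (8)), 5)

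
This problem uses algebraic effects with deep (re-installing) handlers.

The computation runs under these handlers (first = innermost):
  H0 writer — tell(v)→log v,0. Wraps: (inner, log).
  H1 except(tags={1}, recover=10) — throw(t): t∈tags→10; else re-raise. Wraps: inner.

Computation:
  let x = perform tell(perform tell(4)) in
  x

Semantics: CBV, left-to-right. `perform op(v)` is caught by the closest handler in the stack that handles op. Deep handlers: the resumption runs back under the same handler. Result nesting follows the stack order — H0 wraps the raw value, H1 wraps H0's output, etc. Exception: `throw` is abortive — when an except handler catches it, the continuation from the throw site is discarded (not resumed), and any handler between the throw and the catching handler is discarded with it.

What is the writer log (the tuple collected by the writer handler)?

Step-by-step:
tell(4) @ H0 ⇒ log+=4
tell(0) @ H0 ⇒ log+=0
H0 returns (0, (4, 0))
H1 returns (0, (4, 0))
= (0, (4, 0))

Answer: (4, 0)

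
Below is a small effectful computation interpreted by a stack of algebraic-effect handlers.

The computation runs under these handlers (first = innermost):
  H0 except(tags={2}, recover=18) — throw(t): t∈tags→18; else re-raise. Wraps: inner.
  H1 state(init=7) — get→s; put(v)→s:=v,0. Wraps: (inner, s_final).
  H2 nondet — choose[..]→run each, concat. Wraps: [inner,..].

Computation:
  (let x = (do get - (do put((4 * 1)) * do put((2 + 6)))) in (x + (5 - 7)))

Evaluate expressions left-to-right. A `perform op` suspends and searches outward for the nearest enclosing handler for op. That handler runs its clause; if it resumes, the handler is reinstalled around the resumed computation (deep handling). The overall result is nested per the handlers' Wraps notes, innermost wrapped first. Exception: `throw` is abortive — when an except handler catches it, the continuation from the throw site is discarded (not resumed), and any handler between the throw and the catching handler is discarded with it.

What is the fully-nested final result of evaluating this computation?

Answer: [(5, 8)]

Step-by-step:
get @ H1 ⇒ 7
put(4) @ H1 ⇒ s:=4
put(8) @ H1 ⇒ s:=8
H0 returns 5
H1 returns (5, 8)
H2 returns [(5, 8)]
= [(5, 8)]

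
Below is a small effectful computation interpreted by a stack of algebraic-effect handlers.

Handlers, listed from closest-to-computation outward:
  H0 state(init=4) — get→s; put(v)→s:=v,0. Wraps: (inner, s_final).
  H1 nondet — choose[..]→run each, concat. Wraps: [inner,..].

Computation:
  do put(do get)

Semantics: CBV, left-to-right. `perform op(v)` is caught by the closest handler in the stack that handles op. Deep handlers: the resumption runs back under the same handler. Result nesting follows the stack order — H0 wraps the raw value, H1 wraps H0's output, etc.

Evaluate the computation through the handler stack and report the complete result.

Answer: [(0, 4)]

Working:
get @ H0 ⇒ 4
put(4) @ H0 ⇒ s:=4
H0 returns (0, 4)
H1 returns [(0, 4)]
= [(0, 4)]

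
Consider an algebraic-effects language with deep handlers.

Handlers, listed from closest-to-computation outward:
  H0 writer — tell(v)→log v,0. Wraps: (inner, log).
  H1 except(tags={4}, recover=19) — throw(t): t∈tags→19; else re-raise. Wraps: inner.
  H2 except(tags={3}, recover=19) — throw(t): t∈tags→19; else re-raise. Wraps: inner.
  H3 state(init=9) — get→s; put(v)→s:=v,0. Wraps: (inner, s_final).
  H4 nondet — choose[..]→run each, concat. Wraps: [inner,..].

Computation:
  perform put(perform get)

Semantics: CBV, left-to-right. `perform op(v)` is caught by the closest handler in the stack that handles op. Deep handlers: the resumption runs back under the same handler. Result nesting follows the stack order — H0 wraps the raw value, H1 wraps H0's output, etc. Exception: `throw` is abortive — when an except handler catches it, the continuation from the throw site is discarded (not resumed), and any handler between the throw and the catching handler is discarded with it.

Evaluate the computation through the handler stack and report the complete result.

Step-by-step:
get @ H3 ⇒ 9
put(9) @ H3 ⇒ s:=9
H0 returns (0, ())
H1 returns (0, ())
H2 returns (0, ())
H3 returns ((0, ()), 9)
H4 returns [((0, ()), 9)]
= [((0, ()), 9)]

Answer: [((0, ()), 9)]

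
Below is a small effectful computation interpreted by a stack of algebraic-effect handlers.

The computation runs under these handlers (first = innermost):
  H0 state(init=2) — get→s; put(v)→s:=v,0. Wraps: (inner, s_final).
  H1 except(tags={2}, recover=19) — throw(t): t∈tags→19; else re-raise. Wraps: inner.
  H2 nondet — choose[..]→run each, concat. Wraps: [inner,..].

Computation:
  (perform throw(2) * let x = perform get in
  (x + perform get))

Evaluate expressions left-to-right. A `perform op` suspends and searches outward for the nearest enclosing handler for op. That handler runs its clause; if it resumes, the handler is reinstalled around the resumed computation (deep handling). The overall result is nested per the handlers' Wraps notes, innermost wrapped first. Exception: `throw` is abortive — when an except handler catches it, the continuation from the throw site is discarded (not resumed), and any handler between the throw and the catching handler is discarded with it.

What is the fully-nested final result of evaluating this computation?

Working:
throw(2) @ H1 caught ⇒ 19
H2 returns [19]
= [19]

Answer: [19]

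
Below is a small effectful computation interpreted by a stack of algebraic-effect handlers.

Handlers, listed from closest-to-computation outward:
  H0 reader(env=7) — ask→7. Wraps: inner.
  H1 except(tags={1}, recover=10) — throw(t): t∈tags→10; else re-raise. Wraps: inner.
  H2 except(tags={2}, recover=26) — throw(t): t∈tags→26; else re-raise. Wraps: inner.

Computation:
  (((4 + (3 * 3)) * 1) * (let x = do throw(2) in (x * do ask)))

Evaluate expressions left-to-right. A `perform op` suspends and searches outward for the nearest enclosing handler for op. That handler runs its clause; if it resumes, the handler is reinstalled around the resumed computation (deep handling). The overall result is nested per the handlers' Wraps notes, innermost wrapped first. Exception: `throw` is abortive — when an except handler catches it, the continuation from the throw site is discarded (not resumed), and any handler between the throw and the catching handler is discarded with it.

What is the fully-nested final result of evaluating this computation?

Step-by-step:
throw(2) @ H1 re-raised
throw(2) @ H2 caught ⇒ 26
= 26

Answer: 26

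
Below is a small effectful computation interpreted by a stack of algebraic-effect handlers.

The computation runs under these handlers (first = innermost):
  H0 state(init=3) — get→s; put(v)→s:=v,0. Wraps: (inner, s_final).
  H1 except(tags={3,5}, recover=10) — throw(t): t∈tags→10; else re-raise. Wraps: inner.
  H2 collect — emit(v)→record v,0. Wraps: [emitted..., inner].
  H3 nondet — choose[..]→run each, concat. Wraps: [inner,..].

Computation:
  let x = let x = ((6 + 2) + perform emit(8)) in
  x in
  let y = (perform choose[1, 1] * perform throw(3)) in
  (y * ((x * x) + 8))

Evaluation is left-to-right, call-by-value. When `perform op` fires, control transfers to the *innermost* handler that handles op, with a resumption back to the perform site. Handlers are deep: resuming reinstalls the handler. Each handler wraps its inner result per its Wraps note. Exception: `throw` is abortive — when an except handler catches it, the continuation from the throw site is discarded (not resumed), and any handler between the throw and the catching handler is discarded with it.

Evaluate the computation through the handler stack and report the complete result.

Working:
emit(8) @ H2 ⇒ out+=8
choose[1, 1] @ H3
  branch[0] choose=1:
    throw(3) @ H1 caught ⇒ 10
    H2 returns [8, 10]
    H3 returns [[8, 10]]
  branch[1] choose=1:
    throw(3) @ H1 caught ⇒ 10
    H2 returns [8, 10]
    H3 returns [[8, 10]]
= [[8, 10], [8, 10]]

Answer: [[8, 10], [8, 10]]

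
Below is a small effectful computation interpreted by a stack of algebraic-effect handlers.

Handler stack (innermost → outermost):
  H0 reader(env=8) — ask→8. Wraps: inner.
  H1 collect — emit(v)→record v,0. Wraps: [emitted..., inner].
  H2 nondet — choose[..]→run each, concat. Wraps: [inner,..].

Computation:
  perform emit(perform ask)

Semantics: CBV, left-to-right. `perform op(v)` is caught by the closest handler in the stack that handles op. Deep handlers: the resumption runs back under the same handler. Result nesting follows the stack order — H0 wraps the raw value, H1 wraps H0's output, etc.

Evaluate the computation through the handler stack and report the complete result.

Answer: [[8, 0]]

Working:
ask @ H0 ⇒ 8
emit(8) @ H1 ⇒ out+=8
H0 returns 0
H1 returns [8, 0]
H2 returns [[8, 0]]
= [[8, 0]]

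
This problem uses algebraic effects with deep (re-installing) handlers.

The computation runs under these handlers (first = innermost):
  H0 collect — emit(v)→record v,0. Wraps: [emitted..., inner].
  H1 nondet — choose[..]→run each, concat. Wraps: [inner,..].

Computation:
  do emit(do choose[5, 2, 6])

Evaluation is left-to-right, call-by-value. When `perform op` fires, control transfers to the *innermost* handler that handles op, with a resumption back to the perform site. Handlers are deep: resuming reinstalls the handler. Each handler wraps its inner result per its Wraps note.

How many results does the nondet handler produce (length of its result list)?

Step-by-step:
choose[5, 2, 6] @ H1
  branch[0] choose=5:
    emit(5) @ H0 ⇒ out+=5
    H0 returns [5, 0]
    H1 returns [[5, 0]]
  branch[1] choose=2:
    emit(2) @ H0 ⇒ out+=2
    H0 returns [2, 0]
    H1 returns [[2, 0]]
  branch[2] choose=6:
    emit(6) @ H0 ⇒ out+=6
    H0 returns [6, 0]
    H1 returns [[6, 0]]
= [[5, 0], [2, 0], [6, 0]]

Answer: 3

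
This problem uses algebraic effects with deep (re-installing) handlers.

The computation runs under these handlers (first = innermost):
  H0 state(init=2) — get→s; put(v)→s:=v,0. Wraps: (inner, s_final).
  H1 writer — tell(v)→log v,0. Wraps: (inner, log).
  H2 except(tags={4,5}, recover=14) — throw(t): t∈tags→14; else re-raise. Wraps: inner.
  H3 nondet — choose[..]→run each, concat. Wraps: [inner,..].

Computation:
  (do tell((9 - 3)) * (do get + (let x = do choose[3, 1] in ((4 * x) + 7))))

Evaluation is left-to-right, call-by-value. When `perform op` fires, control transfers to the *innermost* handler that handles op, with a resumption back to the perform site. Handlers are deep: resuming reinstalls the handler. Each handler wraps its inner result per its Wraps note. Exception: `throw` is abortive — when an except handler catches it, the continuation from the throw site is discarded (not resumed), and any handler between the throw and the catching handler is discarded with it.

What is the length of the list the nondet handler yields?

Answer: 2

Evaluation trace:
tell(6) @ H1 ⇒ log+=6
get @ H0 ⇒ 2
choose[3, 1] @ H3
  branch[0] choose=3:
    H0 returns (0, 2)
    H1 returns ((0, 2), (6))
    H2 returns ((0, 2), (6))
    H3 returns [((0, 2), (6))]
  branch[1] choose=1:
    H0 returns (0, 2)
    H1 returns ((0, 2), (6))
    H2 returns ((0, 2), (6))
    H3 returns [((0, 2), (6))]
= [((0, 2), (6)), ((0, 2), (6))]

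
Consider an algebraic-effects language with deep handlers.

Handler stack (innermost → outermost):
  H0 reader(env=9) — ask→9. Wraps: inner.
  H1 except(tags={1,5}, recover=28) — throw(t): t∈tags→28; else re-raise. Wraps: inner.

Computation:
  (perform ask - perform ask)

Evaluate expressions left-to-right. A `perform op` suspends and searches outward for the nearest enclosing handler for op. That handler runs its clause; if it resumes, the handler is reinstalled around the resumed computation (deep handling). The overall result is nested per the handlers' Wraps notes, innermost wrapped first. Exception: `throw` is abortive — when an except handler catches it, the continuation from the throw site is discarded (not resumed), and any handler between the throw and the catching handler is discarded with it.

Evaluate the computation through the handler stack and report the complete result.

Working:
ask @ H0 ⇒ 9
ask @ H0 ⇒ 9
H0 returns 0
H1 returns 0
= 0

Answer: 0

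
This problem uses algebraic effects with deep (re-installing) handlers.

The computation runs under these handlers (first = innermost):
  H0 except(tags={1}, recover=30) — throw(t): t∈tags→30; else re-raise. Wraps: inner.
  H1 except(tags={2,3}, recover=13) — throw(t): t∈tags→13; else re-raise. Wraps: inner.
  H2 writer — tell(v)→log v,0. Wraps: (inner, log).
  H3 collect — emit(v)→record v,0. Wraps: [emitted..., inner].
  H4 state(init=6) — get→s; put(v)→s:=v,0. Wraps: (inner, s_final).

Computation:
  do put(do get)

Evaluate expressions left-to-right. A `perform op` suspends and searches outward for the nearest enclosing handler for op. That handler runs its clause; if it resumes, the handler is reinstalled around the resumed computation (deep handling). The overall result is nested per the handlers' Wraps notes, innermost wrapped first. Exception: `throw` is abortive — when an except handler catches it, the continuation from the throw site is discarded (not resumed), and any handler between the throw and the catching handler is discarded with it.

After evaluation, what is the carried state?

Evaluation trace:
get @ H4 ⇒ 6
put(6) @ H4 ⇒ s:=6
H0 returns 0
H1 returns 0
H2 returns (0, ())
H3 returns [(0, ())]
H4 returns ([(0, ())], 6)
= ([(0, ())], 6)

Answer: 6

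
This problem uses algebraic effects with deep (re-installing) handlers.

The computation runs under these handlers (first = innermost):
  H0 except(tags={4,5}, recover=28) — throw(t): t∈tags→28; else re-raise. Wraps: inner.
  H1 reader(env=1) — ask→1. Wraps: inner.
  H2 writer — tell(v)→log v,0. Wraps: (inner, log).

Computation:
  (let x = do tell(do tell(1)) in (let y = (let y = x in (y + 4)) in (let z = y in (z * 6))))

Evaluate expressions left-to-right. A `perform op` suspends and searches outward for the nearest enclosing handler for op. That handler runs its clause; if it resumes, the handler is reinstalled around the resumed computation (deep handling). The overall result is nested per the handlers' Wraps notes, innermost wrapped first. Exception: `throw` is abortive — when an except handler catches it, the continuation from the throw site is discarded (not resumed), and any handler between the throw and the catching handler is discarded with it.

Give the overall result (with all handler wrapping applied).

Working:
tell(1) @ H2 ⇒ log+=1
tell(0) @ H2 ⇒ log+=0
H0 returns 24
H1 returns 24
H2 returns (24, (1, 0))
= (24, (1, 0))

Answer: (24, (1, 0))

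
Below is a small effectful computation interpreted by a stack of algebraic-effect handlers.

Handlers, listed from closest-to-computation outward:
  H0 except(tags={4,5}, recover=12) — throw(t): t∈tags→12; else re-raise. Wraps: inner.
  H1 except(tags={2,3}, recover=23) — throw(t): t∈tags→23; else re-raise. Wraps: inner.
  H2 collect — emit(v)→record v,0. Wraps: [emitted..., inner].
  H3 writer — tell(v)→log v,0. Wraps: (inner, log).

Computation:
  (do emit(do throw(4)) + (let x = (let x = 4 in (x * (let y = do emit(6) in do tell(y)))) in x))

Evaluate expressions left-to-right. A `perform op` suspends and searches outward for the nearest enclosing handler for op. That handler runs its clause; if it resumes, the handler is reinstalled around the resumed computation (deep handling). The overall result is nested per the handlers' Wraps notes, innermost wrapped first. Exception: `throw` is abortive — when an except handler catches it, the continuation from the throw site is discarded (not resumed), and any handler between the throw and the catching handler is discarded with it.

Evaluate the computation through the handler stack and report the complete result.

Working:
throw(4) @ H0 caught ⇒ 12
H1 returns 12
H2 returns [12]
H3 returns ([12], ())
= ([12], ())

Answer: ([12], ())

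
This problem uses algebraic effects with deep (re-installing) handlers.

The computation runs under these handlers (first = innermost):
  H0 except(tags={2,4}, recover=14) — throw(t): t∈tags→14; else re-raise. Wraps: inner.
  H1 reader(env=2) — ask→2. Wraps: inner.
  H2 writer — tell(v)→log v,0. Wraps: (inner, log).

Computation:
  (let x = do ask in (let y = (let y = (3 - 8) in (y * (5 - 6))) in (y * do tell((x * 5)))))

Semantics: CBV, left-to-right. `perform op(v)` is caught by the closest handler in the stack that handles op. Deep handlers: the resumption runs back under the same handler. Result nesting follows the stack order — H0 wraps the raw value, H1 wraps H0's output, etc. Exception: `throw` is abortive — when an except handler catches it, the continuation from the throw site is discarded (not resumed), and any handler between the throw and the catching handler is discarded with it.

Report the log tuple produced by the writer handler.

Answer: (10)

Working:
ask @ H1 ⇒ 2
tell(10) @ H2 ⇒ log+=10
H0 returns 0
H1 returns 0
H2 returns (0, (10))
= (0, (10))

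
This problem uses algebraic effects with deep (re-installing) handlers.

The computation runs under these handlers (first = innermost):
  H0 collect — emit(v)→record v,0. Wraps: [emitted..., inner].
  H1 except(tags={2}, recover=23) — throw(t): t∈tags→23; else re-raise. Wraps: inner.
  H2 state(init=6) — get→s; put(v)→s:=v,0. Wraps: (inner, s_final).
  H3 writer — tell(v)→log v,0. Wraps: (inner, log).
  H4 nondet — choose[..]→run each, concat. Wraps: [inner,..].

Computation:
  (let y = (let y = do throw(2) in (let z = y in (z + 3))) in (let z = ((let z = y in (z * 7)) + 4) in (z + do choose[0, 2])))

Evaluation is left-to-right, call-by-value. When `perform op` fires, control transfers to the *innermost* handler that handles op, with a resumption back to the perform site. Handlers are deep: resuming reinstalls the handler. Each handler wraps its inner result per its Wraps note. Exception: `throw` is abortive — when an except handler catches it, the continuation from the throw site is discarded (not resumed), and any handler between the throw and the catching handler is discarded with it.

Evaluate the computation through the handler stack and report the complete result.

Working:
throw(2) @ H1 caught ⇒ 23
H2 returns (23, 6)
H3 returns ((23, 6), ())
H4 returns [((23, 6), ())]
= [((23, 6), ())]

Answer: [((23, 6), ())]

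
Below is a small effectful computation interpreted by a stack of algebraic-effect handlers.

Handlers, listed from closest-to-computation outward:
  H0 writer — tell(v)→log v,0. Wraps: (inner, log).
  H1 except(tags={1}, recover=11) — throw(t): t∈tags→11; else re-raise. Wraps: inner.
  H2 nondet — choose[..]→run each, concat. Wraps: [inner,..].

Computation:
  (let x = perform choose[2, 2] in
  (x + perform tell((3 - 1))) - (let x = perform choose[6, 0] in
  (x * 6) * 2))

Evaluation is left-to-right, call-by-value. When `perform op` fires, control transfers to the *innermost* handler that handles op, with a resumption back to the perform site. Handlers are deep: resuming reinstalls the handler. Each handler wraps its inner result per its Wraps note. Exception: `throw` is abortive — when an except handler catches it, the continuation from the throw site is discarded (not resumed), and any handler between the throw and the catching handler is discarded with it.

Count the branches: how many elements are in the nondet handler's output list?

Answer: 4

Step-by-step:
choose[2, 2] @ H2
  branch[0] choose=2:
    tell(2) @ H0 ⇒ log+=2
    choose[6, 0] @ H2
      branch[0] choose=6:
        H0 returns (-70, (2))
        H1 returns (-70, (2))
        H2 returns [(-70, (2))]
      branch[1] choose=0:
        H0 returns (2, (2))
        H1 returns (2, (2))
        H2 returns [(2, (2))]
  branch[1] choose=2:
    tell(2) @ H0 ⇒ log+=2
    choose[6, 0] @ H2
      branch[0] choose=6:
        H0 returns (-70, (2))
        H1 returns (-70, (2))
        H2 returns [(-70, (2))]
      branch[1] choose=0:
        H0 returns (2, (2))
        H1 returns (2, (2))
        H2 returns [(2, (2))]
= [(-70, (2)), (2, (2)), (-70, (2)), (2, (2))]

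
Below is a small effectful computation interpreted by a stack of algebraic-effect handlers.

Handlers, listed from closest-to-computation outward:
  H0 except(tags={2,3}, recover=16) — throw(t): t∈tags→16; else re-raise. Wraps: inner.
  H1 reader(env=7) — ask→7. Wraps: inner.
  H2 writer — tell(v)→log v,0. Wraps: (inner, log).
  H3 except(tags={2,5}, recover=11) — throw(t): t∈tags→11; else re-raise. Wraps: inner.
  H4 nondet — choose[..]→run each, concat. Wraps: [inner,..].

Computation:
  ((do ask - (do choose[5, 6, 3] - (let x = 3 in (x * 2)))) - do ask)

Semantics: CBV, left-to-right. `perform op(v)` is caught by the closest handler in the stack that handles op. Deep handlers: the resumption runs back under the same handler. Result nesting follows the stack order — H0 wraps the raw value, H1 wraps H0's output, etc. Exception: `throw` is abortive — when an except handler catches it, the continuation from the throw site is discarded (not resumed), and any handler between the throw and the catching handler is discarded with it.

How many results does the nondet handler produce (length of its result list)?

Answer: 3

Working:
ask @ H1 ⇒ 7
choose[5, 6, 3] @ H4
  branch[0] choose=5:
    ask @ H1 ⇒ 7
    H0 returns 1
    H1 returns 1
    H2 returns (1, ())
    H3 returns (1, ())
    H4 returns [(1, ())]
  branch[1] choose=6:
    ask @ H1 ⇒ 7
    H0 returns 0
    H1 returns 0
    H2 returns (0, ())
    H3 returns (0, ())
    H4 returns [(0, ())]
  branch[2] choose=3:
    ask @ H1 ⇒ 7
    H0 returns 3
    H1 returns 3
    H2 returns (3, ())
    H3 returns (3, ())
    H4 returns [(3, ())]
= [(1, ()), (0, ()), (3, ())]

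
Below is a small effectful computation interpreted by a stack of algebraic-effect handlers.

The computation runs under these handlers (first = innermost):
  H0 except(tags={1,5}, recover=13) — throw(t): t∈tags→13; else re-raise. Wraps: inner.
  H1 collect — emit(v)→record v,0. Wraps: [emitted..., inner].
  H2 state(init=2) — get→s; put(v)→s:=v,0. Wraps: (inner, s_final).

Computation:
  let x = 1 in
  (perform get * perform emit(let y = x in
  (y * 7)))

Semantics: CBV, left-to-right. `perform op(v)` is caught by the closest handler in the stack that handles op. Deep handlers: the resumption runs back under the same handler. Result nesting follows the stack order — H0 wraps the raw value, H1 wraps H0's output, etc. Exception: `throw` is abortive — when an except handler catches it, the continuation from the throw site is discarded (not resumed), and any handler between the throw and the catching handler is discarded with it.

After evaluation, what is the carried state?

Answer: 2

Evaluation trace:
get @ H2 ⇒ 2
emit(7) @ H1 ⇒ out+=7
H0 returns 0
H1 returns [7, 0]
H2 returns ([7, 0], 2)
= ([7, 0], 2)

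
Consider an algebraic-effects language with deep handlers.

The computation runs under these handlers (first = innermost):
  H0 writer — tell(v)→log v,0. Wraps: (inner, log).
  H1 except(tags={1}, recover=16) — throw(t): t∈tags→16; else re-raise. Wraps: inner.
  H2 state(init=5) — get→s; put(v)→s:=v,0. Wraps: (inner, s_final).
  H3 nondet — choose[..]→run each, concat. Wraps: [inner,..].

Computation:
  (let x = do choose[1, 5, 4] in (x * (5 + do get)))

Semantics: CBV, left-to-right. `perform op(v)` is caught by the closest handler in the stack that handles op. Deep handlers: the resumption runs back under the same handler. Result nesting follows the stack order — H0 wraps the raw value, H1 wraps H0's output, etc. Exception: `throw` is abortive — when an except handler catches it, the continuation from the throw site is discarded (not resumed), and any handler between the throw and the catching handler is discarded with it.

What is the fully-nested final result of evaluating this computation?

Answer: [((10, ()), 5), ((50, ()), 5), ((40, ()), 5)]

Evaluation trace:
choose[1, 5, 4] @ H3
  branch[0] choose=1:
    get @ H2 ⇒ 5
    H0 returns (10, ())
    H1 returns (10, ())
    H2 returns ((10, ()), 5)
    H3 returns [((10, ()), 5)]
  branch[1] choose=5:
    get @ H2 ⇒ 5
    H0 returns (50, ())
    H1 returns (50, ())
    H2 returns ((50, ()), 5)
    H3 returns [((50, ()), 5)]
  branch[2] choose=4:
    get @ H2 ⇒ 5
    H0 returns (40, ())
    H1 returns (40, ())
    H2 returns ((40, ()), 5)
    H3 returns [((40, ()), 5)]
= [((10, ()), 5), ((50, ()), 5), ((40, ()), 5)]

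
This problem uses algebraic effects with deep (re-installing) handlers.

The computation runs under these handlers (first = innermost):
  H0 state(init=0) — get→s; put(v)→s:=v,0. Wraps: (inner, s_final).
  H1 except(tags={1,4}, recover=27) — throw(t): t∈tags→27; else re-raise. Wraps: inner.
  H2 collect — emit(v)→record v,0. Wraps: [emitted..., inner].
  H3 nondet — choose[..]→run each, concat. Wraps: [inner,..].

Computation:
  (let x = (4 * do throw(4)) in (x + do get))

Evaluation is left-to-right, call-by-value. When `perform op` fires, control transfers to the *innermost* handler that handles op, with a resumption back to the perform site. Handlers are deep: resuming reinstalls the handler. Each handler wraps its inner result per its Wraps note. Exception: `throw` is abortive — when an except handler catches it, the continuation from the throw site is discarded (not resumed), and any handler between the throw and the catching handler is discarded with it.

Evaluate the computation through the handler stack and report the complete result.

Answer: [[27]]

Step-by-step:
throw(4) @ H1 caught ⇒ 27
H2 returns [27]
H3 returns [[27]]
= [[27]]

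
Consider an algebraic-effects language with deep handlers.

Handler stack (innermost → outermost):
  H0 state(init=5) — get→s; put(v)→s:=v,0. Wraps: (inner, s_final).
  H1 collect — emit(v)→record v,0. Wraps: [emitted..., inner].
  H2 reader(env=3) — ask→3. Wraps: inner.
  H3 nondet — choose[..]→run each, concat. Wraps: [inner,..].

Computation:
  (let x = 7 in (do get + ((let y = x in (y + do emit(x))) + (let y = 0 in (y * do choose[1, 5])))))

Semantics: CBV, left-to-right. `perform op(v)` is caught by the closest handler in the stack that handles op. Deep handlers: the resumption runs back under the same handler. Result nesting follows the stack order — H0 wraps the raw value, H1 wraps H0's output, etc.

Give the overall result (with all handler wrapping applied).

Evaluation trace:
get @ H0 ⇒ 5
emit(7) @ H1 ⇒ out+=7
choose[1, 5] @ H3
  branch[0] choose=1:
    H0 returns (12, 5)
    H1 returns [7, (12, 5)]
    H2 returns [7, (12, 5)]
    H3 returns [[7, (12, 5)]]
  branch[1] choose=5:
    H0 returns (12, 5)
    H1 returns [7, (12, 5)]
    H2 returns [7, (12, 5)]
    H3 returns [[7, (12, 5)]]
= [[7, (12, 5)], [7, (12, 5)]]

Answer: [[7, (12, 5)], [7, (12, 5)]]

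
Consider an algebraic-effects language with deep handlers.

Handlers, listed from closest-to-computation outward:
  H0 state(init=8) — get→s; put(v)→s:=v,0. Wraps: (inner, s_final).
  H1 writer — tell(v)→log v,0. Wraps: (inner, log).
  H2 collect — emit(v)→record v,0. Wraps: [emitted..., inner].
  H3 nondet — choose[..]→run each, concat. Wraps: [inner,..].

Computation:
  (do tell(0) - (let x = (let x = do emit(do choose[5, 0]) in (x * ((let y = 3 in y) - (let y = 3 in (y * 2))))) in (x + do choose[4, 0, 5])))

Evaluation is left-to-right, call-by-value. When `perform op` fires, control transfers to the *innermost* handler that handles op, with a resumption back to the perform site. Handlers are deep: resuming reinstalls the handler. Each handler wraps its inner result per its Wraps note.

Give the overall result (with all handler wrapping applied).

Working:
tell(0) @ H1 ⇒ log+=0
choose[5, 0] @ H3
  branch[0] choose=5:
    emit(5) @ H2 ⇒ out+=5
    choose[4, 0, 5] @ H3
      branch[0] choose=4:
        H0 returns (-4, 8)
        H1 returns ((-4, 8), (0))
        H2 returns [5, ((-4, 8), (0))]
        H3 returns [[5, ((-4, 8), (0))]]
      branch[1] choose=0:
        H0 returns (0, 8)
        H1 returns ((0, 8), (0))
        H2 returns [5, ((0, 8), (0))]
        H3 returns [[5, ((0, 8), (0))]]
      branch[2] choose=5:
        H0 returns (-5, 8)
        H1 returns ((-5, 8), (0))
        H2 returns [5, ((-5, 8), (0))]
        H3 returns [[5, ((-5, 8), (0))]]
  branch[1] choose=0:
    emit(0) @ H2 ⇒ out+=0
    choose[4, 0, 5] @ H3
      branch[0] choose=4:
        H0 returns (-4, 8)
        H1 returns ((-4, 8), (0))
        H2 returns [0, ((-4, 8), (0))]
        H3 returns [[0, ((-4, 8), (0))]]
      branch[1] choose=0:
        H0 returns (0, 8)
        H1 returns ((0, 8), (0))
        H2 returns [0, ((0, 8), (0))]
        H3 returns [[0, ((0, 8), (0))]]
      branch[2] choose=5:
        H0 returns (-5, 8)
        H1 returns ((-5, 8), (0))
        H2 returns [0, ((-5, 8), (0))]
        H3 returns [[0, ((-5, 8), (0))]]
= [[5, ((-4, 8), (0))], [5, ((0, 8), (0))], [5, ((-5, 8), (0))], [0, ((-4, 8), (0))], [0, ((0, 8), (0))], [0, ((-5, 8), (0))]]

Answer: [[5, ((-4, 8), (0))], [5, ((0, 8), (0))], [5, ((-5, 8), (0))], [0, ((-4, 8), (0))], [0, ((0, 8), (0))], [0, ((-5, 8), (0))]]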